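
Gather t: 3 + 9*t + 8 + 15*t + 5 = 24*t + 16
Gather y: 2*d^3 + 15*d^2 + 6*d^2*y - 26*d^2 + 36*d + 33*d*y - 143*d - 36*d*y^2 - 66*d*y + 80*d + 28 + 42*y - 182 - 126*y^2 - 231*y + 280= 2*d^3 - 11*d^2 - 27*d + y^2*(-36*d - 126) + y*(6*d^2 - 33*d - 189) + 126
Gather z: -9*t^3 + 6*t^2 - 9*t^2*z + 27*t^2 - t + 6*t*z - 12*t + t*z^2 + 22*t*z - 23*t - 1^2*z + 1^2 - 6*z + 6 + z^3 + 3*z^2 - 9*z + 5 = -9*t^3 + 33*t^2 - 36*t + z^3 + z^2*(t + 3) + z*(-9*t^2 + 28*t - 16) + 12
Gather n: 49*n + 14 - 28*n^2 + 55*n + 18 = -28*n^2 + 104*n + 32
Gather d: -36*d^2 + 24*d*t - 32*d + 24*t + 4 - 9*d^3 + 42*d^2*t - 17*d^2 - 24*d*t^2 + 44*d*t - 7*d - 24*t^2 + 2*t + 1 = -9*d^3 + d^2*(42*t - 53) + d*(-24*t^2 + 68*t - 39) - 24*t^2 + 26*t + 5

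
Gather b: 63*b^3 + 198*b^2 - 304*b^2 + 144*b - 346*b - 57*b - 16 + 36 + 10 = 63*b^3 - 106*b^2 - 259*b + 30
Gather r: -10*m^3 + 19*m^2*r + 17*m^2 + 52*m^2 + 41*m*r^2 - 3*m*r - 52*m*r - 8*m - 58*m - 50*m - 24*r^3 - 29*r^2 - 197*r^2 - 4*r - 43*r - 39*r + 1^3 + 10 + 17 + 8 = -10*m^3 + 69*m^2 - 116*m - 24*r^3 + r^2*(41*m - 226) + r*(19*m^2 - 55*m - 86) + 36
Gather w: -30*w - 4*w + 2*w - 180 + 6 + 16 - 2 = -32*w - 160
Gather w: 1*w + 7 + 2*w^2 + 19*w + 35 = 2*w^2 + 20*w + 42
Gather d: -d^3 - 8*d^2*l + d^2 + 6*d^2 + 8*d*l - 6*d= -d^3 + d^2*(7 - 8*l) + d*(8*l - 6)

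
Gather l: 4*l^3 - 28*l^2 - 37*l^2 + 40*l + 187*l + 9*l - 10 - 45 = 4*l^3 - 65*l^2 + 236*l - 55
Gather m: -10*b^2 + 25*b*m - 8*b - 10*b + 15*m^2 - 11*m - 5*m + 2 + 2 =-10*b^2 - 18*b + 15*m^2 + m*(25*b - 16) + 4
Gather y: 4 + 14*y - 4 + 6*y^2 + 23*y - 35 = 6*y^2 + 37*y - 35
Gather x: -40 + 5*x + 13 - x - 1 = 4*x - 28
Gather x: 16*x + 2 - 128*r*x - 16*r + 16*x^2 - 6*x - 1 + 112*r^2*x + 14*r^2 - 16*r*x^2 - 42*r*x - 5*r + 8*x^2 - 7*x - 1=14*r^2 - 21*r + x^2*(24 - 16*r) + x*(112*r^2 - 170*r + 3)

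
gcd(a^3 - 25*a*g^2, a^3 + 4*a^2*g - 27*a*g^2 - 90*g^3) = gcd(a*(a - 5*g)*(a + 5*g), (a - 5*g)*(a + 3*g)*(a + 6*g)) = a - 5*g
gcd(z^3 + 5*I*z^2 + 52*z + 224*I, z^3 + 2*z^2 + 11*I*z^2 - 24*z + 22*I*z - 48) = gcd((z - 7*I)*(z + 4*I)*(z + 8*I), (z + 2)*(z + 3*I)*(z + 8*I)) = z + 8*I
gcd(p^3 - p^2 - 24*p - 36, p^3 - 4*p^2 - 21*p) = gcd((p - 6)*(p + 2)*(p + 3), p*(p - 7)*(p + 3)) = p + 3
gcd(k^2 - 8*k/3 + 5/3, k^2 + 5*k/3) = 1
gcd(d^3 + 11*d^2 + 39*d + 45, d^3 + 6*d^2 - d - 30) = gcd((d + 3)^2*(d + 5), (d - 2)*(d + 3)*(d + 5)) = d^2 + 8*d + 15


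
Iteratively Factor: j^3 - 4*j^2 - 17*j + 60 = (j - 5)*(j^2 + j - 12) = (j - 5)*(j + 4)*(j - 3)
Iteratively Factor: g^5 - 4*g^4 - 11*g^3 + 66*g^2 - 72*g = (g + 4)*(g^4 - 8*g^3 + 21*g^2 - 18*g) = (g - 3)*(g + 4)*(g^3 - 5*g^2 + 6*g) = g*(g - 3)*(g + 4)*(g^2 - 5*g + 6) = g*(g - 3)*(g - 2)*(g + 4)*(g - 3)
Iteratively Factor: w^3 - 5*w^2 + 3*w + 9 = (w - 3)*(w^2 - 2*w - 3) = (w - 3)*(w + 1)*(w - 3)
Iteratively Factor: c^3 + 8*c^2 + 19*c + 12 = (c + 4)*(c^2 + 4*c + 3) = (c + 3)*(c + 4)*(c + 1)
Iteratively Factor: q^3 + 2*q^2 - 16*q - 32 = (q - 4)*(q^2 + 6*q + 8) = (q - 4)*(q + 4)*(q + 2)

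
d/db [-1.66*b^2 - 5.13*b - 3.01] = -3.32*b - 5.13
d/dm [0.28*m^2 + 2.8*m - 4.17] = 0.56*m + 2.8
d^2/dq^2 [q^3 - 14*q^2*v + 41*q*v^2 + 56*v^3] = 6*q - 28*v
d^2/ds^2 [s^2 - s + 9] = 2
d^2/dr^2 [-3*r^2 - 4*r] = -6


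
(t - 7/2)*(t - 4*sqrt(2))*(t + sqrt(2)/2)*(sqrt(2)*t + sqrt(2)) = sqrt(2)*t^4 - 7*t^3 - 5*sqrt(2)*t^3/2 - 15*sqrt(2)*t^2/2 + 35*t^2/2 + 10*sqrt(2)*t + 49*t/2 + 14*sqrt(2)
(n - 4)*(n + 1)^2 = n^3 - 2*n^2 - 7*n - 4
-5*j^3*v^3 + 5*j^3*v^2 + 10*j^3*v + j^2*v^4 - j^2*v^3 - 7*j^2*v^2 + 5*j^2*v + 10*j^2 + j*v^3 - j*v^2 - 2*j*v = (-5*j + v)*(v - 2)*(j*v + 1)*(j*v + j)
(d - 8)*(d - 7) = d^2 - 15*d + 56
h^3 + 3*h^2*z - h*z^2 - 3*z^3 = (h - z)*(h + z)*(h + 3*z)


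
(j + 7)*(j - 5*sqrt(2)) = j^2 - 5*sqrt(2)*j + 7*j - 35*sqrt(2)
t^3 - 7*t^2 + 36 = (t - 6)*(t - 3)*(t + 2)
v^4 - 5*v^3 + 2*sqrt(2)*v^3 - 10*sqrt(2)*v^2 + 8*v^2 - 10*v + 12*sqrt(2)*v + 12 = (v - 3)*(v - 2)*(v + sqrt(2))^2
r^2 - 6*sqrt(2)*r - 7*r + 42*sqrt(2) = (r - 7)*(r - 6*sqrt(2))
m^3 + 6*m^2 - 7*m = m*(m - 1)*(m + 7)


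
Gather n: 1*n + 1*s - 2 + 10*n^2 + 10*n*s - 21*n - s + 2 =10*n^2 + n*(10*s - 20)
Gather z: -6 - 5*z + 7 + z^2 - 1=z^2 - 5*z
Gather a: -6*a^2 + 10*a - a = -6*a^2 + 9*a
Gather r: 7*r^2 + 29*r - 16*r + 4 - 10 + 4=7*r^2 + 13*r - 2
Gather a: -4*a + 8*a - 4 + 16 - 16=4*a - 4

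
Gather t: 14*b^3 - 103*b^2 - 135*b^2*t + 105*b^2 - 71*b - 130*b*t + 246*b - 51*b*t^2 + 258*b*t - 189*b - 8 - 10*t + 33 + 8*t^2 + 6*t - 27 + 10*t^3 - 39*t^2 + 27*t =14*b^3 + 2*b^2 - 14*b + 10*t^3 + t^2*(-51*b - 31) + t*(-135*b^2 + 128*b + 23) - 2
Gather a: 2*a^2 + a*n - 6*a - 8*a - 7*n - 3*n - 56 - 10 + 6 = 2*a^2 + a*(n - 14) - 10*n - 60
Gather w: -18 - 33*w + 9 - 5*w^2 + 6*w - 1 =-5*w^2 - 27*w - 10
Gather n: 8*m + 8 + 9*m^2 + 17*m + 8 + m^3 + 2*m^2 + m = m^3 + 11*m^2 + 26*m + 16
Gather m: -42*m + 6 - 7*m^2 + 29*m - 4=-7*m^2 - 13*m + 2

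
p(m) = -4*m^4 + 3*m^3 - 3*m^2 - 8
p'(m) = -16*m^3 + 9*m^2 - 6*m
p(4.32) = -1215.26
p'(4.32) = -1147.90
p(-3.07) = -478.39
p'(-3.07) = 566.20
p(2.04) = -64.29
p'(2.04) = -110.62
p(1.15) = -14.40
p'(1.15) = -19.33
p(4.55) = -1501.89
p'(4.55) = -1348.12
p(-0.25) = -8.25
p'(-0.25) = 2.31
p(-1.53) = -47.69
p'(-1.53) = 87.55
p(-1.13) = -22.68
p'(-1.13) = 41.36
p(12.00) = -78200.00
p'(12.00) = -26424.00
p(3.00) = -278.00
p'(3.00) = -369.00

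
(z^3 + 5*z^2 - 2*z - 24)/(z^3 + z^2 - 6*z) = (z + 4)/z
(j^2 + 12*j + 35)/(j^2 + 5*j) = (j + 7)/j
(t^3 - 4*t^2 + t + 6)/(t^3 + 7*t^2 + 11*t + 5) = (t^2 - 5*t + 6)/(t^2 + 6*t + 5)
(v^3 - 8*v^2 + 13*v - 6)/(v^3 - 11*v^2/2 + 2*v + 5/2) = 2*(v^2 - 7*v + 6)/(2*v^2 - 9*v - 5)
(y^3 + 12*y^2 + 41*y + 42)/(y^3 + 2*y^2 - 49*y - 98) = (y + 3)/(y - 7)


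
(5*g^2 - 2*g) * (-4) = -20*g^2 + 8*g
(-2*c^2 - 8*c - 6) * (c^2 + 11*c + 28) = -2*c^4 - 30*c^3 - 150*c^2 - 290*c - 168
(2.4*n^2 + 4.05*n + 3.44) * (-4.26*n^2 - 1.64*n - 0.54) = -10.224*n^4 - 21.189*n^3 - 22.5924*n^2 - 7.8286*n - 1.8576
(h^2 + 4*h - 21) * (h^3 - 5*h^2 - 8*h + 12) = h^5 - h^4 - 49*h^3 + 85*h^2 + 216*h - 252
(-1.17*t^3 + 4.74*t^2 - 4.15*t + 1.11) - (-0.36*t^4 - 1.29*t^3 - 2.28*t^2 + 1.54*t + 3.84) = 0.36*t^4 + 0.12*t^3 + 7.02*t^2 - 5.69*t - 2.73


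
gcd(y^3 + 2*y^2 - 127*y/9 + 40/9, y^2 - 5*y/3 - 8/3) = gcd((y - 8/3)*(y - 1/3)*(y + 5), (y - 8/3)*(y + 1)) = y - 8/3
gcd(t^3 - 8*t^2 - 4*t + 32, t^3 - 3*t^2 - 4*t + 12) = t^2 - 4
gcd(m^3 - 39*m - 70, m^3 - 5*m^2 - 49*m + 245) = m - 7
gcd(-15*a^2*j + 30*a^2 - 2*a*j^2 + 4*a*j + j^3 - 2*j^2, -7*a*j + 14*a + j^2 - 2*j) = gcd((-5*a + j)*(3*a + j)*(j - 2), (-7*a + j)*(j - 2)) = j - 2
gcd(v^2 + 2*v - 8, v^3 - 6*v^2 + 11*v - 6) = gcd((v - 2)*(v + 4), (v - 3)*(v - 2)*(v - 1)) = v - 2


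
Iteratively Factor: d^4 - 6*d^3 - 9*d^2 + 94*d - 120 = (d + 4)*(d^3 - 10*d^2 + 31*d - 30) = (d - 5)*(d + 4)*(d^2 - 5*d + 6) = (d - 5)*(d - 3)*(d + 4)*(d - 2)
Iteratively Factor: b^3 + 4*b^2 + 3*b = (b + 1)*(b^2 + 3*b) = (b + 1)*(b + 3)*(b)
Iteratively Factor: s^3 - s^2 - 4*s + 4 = (s - 2)*(s^2 + s - 2) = (s - 2)*(s + 2)*(s - 1)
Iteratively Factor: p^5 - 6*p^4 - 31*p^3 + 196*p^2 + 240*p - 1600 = (p + 4)*(p^4 - 10*p^3 + 9*p^2 + 160*p - 400) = (p + 4)^2*(p^3 - 14*p^2 + 65*p - 100) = (p - 5)*(p + 4)^2*(p^2 - 9*p + 20) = (p - 5)^2*(p + 4)^2*(p - 4)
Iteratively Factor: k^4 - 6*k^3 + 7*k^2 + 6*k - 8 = (k - 2)*(k^3 - 4*k^2 - k + 4) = (k - 2)*(k + 1)*(k^2 - 5*k + 4) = (k - 2)*(k - 1)*(k + 1)*(k - 4)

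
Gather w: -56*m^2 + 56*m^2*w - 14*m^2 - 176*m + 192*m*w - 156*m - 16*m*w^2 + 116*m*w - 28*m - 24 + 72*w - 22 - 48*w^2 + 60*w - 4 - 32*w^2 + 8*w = -70*m^2 - 360*m + w^2*(-16*m - 80) + w*(56*m^2 + 308*m + 140) - 50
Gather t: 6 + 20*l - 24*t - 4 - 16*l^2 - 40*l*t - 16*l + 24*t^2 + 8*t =-16*l^2 + 4*l + 24*t^2 + t*(-40*l - 16) + 2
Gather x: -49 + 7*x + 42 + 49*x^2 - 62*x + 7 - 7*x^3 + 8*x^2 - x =-7*x^3 + 57*x^2 - 56*x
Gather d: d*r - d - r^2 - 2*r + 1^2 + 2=d*(r - 1) - r^2 - 2*r + 3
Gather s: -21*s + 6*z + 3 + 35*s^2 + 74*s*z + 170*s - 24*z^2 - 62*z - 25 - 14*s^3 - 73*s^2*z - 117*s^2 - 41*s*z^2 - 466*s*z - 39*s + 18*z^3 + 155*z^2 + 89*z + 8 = -14*s^3 + s^2*(-73*z - 82) + s*(-41*z^2 - 392*z + 110) + 18*z^3 + 131*z^2 + 33*z - 14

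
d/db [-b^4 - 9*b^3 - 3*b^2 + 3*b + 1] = -4*b^3 - 27*b^2 - 6*b + 3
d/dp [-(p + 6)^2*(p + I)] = (p + 6)*(-3*p - 6 - 2*I)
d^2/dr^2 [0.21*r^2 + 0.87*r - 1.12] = 0.420000000000000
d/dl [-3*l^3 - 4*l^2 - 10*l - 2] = -9*l^2 - 8*l - 10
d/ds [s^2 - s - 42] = 2*s - 1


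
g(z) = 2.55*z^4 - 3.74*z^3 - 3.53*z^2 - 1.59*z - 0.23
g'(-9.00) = -8282.67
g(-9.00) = 19185.16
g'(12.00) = 15923.61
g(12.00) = 45886.45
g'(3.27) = 212.00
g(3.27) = 117.61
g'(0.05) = -1.97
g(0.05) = -0.32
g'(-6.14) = -2742.28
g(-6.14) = 4366.38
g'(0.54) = -7.07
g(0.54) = -2.49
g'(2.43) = 61.36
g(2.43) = 10.31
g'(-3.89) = -744.32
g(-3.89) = 756.59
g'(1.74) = 5.89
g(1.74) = -10.01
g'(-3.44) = -525.29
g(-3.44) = 472.80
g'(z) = 10.2*z^3 - 11.22*z^2 - 7.06*z - 1.59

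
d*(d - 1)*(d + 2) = d^3 + d^2 - 2*d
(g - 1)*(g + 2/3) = g^2 - g/3 - 2/3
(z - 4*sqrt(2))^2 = z^2 - 8*sqrt(2)*z + 32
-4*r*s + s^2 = s*(-4*r + s)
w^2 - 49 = (w - 7)*(w + 7)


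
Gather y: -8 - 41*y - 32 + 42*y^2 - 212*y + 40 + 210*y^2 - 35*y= 252*y^2 - 288*y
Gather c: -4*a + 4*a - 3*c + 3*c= 0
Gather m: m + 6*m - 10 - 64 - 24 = 7*m - 98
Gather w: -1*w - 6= -w - 6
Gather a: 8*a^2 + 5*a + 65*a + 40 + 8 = 8*a^2 + 70*a + 48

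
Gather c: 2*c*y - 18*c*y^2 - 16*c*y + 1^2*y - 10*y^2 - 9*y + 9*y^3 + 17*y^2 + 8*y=c*(-18*y^2 - 14*y) + 9*y^3 + 7*y^2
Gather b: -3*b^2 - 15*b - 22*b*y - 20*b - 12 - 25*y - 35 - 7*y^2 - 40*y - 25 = -3*b^2 + b*(-22*y - 35) - 7*y^2 - 65*y - 72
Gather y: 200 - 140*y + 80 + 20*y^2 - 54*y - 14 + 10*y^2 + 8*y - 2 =30*y^2 - 186*y + 264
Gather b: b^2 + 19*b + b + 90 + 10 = b^2 + 20*b + 100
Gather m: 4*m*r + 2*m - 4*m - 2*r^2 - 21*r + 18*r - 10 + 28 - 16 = m*(4*r - 2) - 2*r^2 - 3*r + 2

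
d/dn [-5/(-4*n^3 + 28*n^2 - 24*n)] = 5*(-3*n^2 + 14*n - 6)/(4*n^2*(n^2 - 7*n + 6)^2)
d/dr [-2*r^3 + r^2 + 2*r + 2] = -6*r^2 + 2*r + 2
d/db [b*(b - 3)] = 2*b - 3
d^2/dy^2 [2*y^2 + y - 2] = 4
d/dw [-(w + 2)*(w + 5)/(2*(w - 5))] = (-w^2 + 10*w + 45)/(2*(w^2 - 10*w + 25))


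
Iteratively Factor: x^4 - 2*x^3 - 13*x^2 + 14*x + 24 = (x + 3)*(x^3 - 5*x^2 + 2*x + 8) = (x - 4)*(x + 3)*(x^2 - x - 2) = (x - 4)*(x - 2)*(x + 3)*(x + 1)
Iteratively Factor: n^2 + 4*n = (n)*(n + 4)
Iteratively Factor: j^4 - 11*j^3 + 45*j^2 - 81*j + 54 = (j - 2)*(j^3 - 9*j^2 + 27*j - 27) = (j - 3)*(j - 2)*(j^2 - 6*j + 9) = (j - 3)^2*(j - 2)*(j - 3)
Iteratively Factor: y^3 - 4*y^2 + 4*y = (y - 2)*(y^2 - 2*y) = y*(y - 2)*(y - 2)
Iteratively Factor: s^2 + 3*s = (s)*(s + 3)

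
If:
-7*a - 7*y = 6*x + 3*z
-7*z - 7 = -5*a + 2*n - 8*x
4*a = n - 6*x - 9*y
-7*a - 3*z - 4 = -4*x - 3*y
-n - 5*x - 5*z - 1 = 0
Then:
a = 82/415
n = 257/83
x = 179/415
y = -13/415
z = -519/415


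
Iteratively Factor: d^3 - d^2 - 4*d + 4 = (d - 1)*(d^2 - 4) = (d - 1)*(d + 2)*(d - 2)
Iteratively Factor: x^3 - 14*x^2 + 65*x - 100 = (x - 4)*(x^2 - 10*x + 25) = (x - 5)*(x - 4)*(x - 5)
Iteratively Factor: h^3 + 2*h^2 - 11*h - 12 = (h + 1)*(h^2 + h - 12) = (h + 1)*(h + 4)*(h - 3)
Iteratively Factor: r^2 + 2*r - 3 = (r - 1)*(r + 3)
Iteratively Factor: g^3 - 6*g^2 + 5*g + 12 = (g + 1)*(g^2 - 7*g + 12) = (g - 3)*(g + 1)*(g - 4)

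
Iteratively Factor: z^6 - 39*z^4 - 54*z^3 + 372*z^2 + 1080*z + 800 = (z - 5)*(z^5 + 5*z^4 - 14*z^3 - 124*z^2 - 248*z - 160) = (z - 5)*(z + 2)*(z^4 + 3*z^3 - 20*z^2 - 84*z - 80) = (z - 5)^2*(z + 2)*(z^3 + 8*z^2 + 20*z + 16) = (z - 5)^2*(z + 2)^2*(z^2 + 6*z + 8) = (z - 5)^2*(z + 2)^2*(z + 4)*(z + 2)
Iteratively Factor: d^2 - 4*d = (d)*(d - 4)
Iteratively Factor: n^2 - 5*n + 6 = (n - 3)*(n - 2)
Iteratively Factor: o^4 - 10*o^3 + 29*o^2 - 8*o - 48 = (o + 1)*(o^3 - 11*o^2 + 40*o - 48) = (o - 4)*(o + 1)*(o^2 - 7*o + 12) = (o - 4)^2*(o + 1)*(o - 3)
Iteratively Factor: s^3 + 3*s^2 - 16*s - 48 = (s + 3)*(s^2 - 16) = (s + 3)*(s + 4)*(s - 4)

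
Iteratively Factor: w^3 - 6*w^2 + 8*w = (w - 2)*(w^2 - 4*w) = (w - 4)*(w - 2)*(w)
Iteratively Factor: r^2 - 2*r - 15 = (r - 5)*(r + 3)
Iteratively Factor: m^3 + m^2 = (m)*(m^2 + m) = m*(m + 1)*(m)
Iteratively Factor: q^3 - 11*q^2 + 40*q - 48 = (q - 4)*(q^2 - 7*q + 12) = (q - 4)*(q - 3)*(q - 4)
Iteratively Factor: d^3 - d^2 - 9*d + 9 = (d + 3)*(d^2 - 4*d + 3) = (d - 3)*(d + 3)*(d - 1)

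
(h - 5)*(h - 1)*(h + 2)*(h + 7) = h^4 + 3*h^3 - 35*h^2 - 39*h + 70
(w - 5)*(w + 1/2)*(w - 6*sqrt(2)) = w^3 - 6*sqrt(2)*w^2 - 9*w^2/2 - 5*w/2 + 27*sqrt(2)*w + 15*sqrt(2)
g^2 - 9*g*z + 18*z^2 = (g - 6*z)*(g - 3*z)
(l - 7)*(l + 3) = l^2 - 4*l - 21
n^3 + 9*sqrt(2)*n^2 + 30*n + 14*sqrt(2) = (n + sqrt(2))^2*(n + 7*sqrt(2))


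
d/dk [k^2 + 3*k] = 2*k + 3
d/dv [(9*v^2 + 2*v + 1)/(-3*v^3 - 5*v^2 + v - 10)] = (27*v^4 + 12*v^3 + 28*v^2 - 170*v - 21)/(9*v^6 + 30*v^5 + 19*v^4 + 50*v^3 + 101*v^2 - 20*v + 100)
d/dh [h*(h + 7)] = 2*h + 7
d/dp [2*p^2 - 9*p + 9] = 4*p - 9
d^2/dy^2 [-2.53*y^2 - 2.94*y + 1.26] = -5.06000000000000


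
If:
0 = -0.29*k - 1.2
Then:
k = -4.14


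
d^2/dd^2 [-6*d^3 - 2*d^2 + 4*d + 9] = -36*d - 4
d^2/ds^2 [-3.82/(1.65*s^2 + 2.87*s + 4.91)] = (20.7999*s^2 + 36.17922*s - 3.82*(3.3*s + 2.87)*(6.6*s + 5.74) + 61.89546)/(1.65*s^2 + 2.87*s + 4.91)^3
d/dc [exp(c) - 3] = exp(c)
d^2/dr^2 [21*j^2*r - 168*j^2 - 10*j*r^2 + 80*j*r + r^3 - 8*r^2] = -20*j + 6*r - 16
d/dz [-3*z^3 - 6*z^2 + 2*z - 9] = -9*z^2 - 12*z + 2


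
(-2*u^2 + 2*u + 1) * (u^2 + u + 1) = -2*u^4 + u^2 + 3*u + 1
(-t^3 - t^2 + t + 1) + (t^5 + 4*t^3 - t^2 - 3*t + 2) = t^5 + 3*t^3 - 2*t^2 - 2*t + 3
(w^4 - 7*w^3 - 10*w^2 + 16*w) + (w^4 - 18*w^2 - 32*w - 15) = 2*w^4 - 7*w^3 - 28*w^2 - 16*w - 15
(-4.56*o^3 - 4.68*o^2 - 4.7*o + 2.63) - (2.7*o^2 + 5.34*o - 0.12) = -4.56*o^3 - 7.38*o^2 - 10.04*o + 2.75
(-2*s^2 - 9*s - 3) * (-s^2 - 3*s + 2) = 2*s^4 + 15*s^3 + 26*s^2 - 9*s - 6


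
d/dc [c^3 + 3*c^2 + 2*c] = 3*c^2 + 6*c + 2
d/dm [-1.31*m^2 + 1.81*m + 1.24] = 1.81 - 2.62*m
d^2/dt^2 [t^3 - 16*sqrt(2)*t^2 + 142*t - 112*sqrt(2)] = 6*t - 32*sqrt(2)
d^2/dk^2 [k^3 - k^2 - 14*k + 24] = 6*k - 2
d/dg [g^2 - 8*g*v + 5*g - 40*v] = 2*g - 8*v + 5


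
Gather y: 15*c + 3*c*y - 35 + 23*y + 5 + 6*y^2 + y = 15*c + 6*y^2 + y*(3*c + 24) - 30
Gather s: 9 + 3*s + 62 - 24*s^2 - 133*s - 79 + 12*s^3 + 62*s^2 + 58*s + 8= 12*s^3 + 38*s^2 - 72*s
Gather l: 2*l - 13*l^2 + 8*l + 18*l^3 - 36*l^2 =18*l^3 - 49*l^2 + 10*l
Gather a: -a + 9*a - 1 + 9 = 8*a + 8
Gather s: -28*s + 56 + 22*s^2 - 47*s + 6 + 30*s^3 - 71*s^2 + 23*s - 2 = 30*s^3 - 49*s^2 - 52*s + 60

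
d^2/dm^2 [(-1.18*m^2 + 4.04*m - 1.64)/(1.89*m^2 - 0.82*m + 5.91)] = (25.20504*m^3 + 43.933428*m^2 - 255.508344*m - 8.84121999999999)/(6.751269*m^6 - 8.787366*m^5 + 67.145841*m^4 - 55.507276*m^3 + 209.963979*m^2 - 85.923126*m + 206.425071)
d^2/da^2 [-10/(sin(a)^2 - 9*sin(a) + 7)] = 10*(4*sin(a)^4 - 27*sin(a)^3 + 47*sin(a)^2 + 117*sin(a) - 148)/(sin(a)^2 - 9*sin(a) + 7)^3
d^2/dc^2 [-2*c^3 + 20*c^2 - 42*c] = 40 - 12*c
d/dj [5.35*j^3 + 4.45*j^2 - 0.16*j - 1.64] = 16.05*j^2 + 8.9*j - 0.16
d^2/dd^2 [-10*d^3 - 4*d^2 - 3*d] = -60*d - 8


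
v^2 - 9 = (v - 3)*(v + 3)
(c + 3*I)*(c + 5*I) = c^2 + 8*I*c - 15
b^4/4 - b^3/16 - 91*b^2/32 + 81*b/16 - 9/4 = (b/4 + 1)*(b - 2)*(b - 3/2)*(b - 3/4)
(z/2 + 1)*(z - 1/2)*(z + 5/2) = z^3/2 + 2*z^2 + 11*z/8 - 5/4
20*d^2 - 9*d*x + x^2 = (-5*d + x)*(-4*d + x)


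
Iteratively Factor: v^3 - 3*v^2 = (v)*(v^2 - 3*v) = v^2*(v - 3)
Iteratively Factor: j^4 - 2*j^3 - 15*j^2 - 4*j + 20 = (j - 1)*(j^3 - j^2 - 16*j - 20) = (j - 5)*(j - 1)*(j^2 + 4*j + 4) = (j - 5)*(j - 1)*(j + 2)*(j + 2)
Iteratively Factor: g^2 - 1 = (g - 1)*(g + 1)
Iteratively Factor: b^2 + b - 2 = (b + 2)*(b - 1)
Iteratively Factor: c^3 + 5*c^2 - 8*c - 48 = (c - 3)*(c^2 + 8*c + 16) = (c - 3)*(c + 4)*(c + 4)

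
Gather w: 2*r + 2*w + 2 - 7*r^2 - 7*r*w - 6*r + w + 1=-7*r^2 - 4*r + w*(3 - 7*r) + 3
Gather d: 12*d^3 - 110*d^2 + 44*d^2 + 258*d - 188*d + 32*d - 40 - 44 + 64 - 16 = 12*d^3 - 66*d^2 + 102*d - 36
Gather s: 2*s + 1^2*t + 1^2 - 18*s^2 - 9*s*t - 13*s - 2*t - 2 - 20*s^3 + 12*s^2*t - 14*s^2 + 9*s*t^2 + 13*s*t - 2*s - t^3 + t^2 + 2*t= -20*s^3 + s^2*(12*t - 32) + s*(9*t^2 + 4*t - 13) - t^3 + t^2 + t - 1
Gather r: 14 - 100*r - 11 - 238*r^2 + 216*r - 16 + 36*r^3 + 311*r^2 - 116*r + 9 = 36*r^3 + 73*r^2 - 4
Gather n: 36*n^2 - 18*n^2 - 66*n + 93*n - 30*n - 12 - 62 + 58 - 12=18*n^2 - 3*n - 28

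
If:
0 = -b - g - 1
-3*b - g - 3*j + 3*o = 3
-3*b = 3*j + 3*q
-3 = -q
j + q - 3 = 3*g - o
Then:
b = 7/5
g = -12/5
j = -22/5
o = -14/5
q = 3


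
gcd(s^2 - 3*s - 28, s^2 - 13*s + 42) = s - 7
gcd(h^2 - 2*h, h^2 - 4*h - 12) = 1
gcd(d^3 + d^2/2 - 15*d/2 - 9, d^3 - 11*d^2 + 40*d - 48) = d - 3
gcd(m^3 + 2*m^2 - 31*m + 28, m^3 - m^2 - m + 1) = m - 1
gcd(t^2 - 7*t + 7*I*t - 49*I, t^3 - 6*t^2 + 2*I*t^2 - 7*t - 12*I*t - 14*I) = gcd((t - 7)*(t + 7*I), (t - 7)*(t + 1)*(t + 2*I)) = t - 7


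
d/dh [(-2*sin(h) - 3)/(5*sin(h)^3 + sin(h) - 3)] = (20*sin(h)^3 + 45*sin(h)^2 + 9)*cos(h)/(5*sin(h)^3 + sin(h) - 3)^2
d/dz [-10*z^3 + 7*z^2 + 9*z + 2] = -30*z^2 + 14*z + 9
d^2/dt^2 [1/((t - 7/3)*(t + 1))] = 6*(9*(t + 1)^2 + 3*(t + 1)*(3*t - 7) + (3*t - 7)^2)/((t + 1)^3*(3*t - 7)^3)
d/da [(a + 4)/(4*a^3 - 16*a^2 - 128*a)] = (4 - a)/(2*a^2*(a^2 - 16*a + 64))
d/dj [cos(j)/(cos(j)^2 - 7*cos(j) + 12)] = (cos(j)^2 - 12)*sin(j)/((cos(j) - 4)^2*(cos(j) - 3)^2)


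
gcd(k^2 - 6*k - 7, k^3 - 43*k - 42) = k^2 - 6*k - 7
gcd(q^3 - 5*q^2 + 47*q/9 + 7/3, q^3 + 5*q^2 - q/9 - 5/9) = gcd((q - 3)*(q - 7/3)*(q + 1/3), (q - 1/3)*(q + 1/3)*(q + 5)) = q + 1/3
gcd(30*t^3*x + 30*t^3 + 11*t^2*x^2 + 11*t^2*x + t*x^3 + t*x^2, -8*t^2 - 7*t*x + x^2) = 1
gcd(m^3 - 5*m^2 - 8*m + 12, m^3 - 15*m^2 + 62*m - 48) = m^2 - 7*m + 6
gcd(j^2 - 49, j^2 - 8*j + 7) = j - 7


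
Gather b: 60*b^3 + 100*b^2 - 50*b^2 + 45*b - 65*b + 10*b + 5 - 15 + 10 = 60*b^3 + 50*b^2 - 10*b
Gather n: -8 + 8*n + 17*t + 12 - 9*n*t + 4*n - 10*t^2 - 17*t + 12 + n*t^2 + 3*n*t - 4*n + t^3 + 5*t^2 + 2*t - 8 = n*(t^2 - 6*t + 8) + t^3 - 5*t^2 + 2*t + 8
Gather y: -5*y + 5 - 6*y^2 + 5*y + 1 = 6 - 6*y^2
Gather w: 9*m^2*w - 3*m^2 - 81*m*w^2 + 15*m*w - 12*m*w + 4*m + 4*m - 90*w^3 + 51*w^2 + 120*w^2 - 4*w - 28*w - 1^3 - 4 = -3*m^2 + 8*m - 90*w^3 + w^2*(171 - 81*m) + w*(9*m^2 + 3*m - 32) - 5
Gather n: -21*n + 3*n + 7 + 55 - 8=54 - 18*n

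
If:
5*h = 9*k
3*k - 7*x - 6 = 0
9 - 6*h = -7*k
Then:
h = 81/19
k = 45/19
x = 3/19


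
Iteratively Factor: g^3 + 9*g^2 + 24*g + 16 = (g + 4)*(g^2 + 5*g + 4) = (g + 1)*(g + 4)*(g + 4)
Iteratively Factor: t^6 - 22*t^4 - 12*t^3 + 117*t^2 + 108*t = (t - 4)*(t^5 + 4*t^4 - 6*t^3 - 36*t^2 - 27*t) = (t - 4)*(t - 3)*(t^4 + 7*t^3 + 15*t^2 + 9*t) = t*(t - 4)*(t - 3)*(t^3 + 7*t^2 + 15*t + 9) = t*(t - 4)*(t - 3)*(t + 1)*(t^2 + 6*t + 9) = t*(t - 4)*(t - 3)*(t + 1)*(t + 3)*(t + 3)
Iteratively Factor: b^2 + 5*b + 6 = (b + 2)*(b + 3)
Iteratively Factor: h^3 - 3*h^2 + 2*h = (h - 1)*(h^2 - 2*h) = (h - 2)*(h - 1)*(h)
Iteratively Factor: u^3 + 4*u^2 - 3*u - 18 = (u - 2)*(u^2 + 6*u + 9) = (u - 2)*(u + 3)*(u + 3)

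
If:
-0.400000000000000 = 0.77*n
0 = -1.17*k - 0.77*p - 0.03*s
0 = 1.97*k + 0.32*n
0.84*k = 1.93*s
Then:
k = 0.08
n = -0.52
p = -0.13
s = 0.04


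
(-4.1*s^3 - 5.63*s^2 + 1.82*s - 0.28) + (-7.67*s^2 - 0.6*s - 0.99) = -4.1*s^3 - 13.3*s^2 + 1.22*s - 1.27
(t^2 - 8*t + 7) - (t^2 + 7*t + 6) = 1 - 15*t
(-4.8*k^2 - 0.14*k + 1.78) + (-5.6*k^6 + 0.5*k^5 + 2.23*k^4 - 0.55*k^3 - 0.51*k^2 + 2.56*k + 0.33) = -5.6*k^6 + 0.5*k^5 + 2.23*k^4 - 0.55*k^3 - 5.31*k^2 + 2.42*k + 2.11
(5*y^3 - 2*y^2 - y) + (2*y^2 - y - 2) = 5*y^3 - 2*y - 2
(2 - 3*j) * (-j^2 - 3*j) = 3*j^3 + 7*j^2 - 6*j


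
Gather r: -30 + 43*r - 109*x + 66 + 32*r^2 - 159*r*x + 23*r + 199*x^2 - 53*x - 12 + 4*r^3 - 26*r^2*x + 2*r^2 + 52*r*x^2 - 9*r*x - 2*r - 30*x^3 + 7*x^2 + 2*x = 4*r^3 + r^2*(34 - 26*x) + r*(52*x^2 - 168*x + 64) - 30*x^3 + 206*x^2 - 160*x + 24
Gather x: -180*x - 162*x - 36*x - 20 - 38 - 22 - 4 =-378*x - 84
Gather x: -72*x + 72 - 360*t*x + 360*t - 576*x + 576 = 360*t + x*(-360*t - 648) + 648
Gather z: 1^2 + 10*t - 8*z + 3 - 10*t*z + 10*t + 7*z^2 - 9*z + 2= 20*t + 7*z^2 + z*(-10*t - 17) + 6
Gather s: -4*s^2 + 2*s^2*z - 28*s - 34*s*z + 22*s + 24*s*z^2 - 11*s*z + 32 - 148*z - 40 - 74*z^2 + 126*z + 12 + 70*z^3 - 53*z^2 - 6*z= s^2*(2*z - 4) + s*(24*z^2 - 45*z - 6) + 70*z^3 - 127*z^2 - 28*z + 4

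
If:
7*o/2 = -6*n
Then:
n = -7*o/12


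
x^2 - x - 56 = (x - 8)*(x + 7)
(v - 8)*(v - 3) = v^2 - 11*v + 24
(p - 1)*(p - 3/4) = p^2 - 7*p/4 + 3/4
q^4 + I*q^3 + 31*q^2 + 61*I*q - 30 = (q - 6*I)*(q + I)^2*(q + 5*I)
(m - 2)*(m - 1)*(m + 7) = m^3 + 4*m^2 - 19*m + 14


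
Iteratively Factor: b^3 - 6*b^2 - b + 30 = (b - 5)*(b^2 - b - 6) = (b - 5)*(b + 2)*(b - 3)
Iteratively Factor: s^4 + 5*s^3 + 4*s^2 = (s + 4)*(s^3 + s^2) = (s + 1)*(s + 4)*(s^2) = s*(s + 1)*(s + 4)*(s)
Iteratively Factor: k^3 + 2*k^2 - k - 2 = (k - 1)*(k^2 + 3*k + 2) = (k - 1)*(k + 1)*(k + 2)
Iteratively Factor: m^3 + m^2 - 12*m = (m)*(m^2 + m - 12) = m*(m + 4)*(m - 3)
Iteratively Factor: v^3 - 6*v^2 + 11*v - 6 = (v - 3)*(v^2 - 3*v + 2) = (v - 3)*(v - 1)*(v - 2)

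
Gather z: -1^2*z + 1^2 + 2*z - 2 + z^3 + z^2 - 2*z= z^3 + z^2 - z - 1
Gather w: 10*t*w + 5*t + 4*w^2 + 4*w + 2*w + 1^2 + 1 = 5*t + 4*w^2 + w*(10*t + 6) + 2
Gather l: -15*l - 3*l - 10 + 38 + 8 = 36 - 18*l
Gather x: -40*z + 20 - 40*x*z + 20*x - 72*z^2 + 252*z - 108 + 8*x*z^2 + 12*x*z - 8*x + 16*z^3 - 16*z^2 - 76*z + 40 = x*(8*z^2 - 28*z + 12) + 16*z^3 - 88*z^2 + 136*z - 48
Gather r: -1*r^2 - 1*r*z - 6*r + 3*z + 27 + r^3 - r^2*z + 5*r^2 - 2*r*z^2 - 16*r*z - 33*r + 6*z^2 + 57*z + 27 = r^3 + r^2*(4 - z) + r*(-2*z^2 - 17*z - 39) + 6*z^2 + 60*z + 54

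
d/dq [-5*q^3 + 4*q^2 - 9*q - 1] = -15*q^2 + 8*q - 9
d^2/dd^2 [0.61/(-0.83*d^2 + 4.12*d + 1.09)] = (-0.840458*d^2 + 4.171912*d + 0.61*(1.66*d - 4.12)*(3.32*d - 8.24) + 1.103734)/(-0.83*d^2 + 4.12*d + 1.09)^3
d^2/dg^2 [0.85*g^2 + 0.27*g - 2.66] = 1.70000000000000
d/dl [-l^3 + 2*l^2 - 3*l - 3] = -3*l^2 + 4*l - 3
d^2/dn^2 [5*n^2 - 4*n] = 10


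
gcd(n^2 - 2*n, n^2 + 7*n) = n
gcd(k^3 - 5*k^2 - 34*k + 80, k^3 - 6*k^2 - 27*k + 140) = k + 5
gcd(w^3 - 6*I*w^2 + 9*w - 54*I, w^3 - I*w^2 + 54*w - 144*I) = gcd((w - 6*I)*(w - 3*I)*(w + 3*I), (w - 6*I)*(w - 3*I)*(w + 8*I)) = w^2 - 9*I*w - 18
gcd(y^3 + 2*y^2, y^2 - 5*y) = y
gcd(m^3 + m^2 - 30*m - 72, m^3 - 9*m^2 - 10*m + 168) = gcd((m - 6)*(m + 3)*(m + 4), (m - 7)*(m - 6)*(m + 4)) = m^2 - 2*m - 24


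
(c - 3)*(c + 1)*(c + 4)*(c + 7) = c^4 + 9*c^3 + 3*c^2 - 89*c - 84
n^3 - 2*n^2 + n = n*(n - 1)^2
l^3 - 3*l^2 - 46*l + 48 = (l - 8)*(l - 1)*(l + 6)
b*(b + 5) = b^2 + 5*b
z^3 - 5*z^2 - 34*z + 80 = (z - 8)*(z - 2)*(z + 5)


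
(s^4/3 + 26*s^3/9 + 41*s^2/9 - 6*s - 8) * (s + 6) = s^5/3 + 44*s^4/9 + 197*s^3/9 + 64*s^2/3 - 44*s - 48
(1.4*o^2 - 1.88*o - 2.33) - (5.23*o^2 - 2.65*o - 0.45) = -3.83*o^2 + 0.77*o - 1.88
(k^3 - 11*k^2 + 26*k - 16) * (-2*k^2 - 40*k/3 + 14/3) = -2*k^5 + 26*k^4/3 + 298*k^3/3 - 366*k^2 + 1004*k/3 - 224/3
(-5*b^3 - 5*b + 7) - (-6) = -5*b^3 - 5*b + 13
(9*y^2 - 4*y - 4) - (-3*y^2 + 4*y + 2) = 12*y^2 - 8*y - 6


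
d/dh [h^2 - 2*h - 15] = 2*h - 2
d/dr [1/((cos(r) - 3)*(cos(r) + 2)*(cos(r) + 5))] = (-3*sin(r)^2 + 8*cos(r) - 8)*sin(r)/((cos(r) - 3)^2*(cos(r) + 2)^2*(cos(r) + 5)^2)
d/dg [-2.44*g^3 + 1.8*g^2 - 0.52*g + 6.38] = -7.32*g^2 + 3.6*g - 0.52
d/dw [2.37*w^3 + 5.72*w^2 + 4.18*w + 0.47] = 7.11*w^2 + 11.44*w + 4.18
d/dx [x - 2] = 1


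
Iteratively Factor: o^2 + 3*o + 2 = (o + 2)*(o + 1)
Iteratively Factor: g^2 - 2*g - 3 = (g - 3)*(g + 1)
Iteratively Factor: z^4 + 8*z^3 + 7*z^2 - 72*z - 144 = (z + 4)*(z^3 + 4*z^2 - 9*z - 36) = (z + 4)^2*(z^2 - 9) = (z + 3)*(z + 4)^2*(z - 3)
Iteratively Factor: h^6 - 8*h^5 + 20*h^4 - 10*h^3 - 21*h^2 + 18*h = (h - 3)*(h^5 - 5*h^4 + 5*h^3 + 5*h^2 - 6*h) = (h - 3)^2*(h^4 - 2*h^3 - h^2 + 2*h) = (h - 3)^2*(h - 1)*(h^3 - h^2 - 2*h) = (h - 3)^2*(h - 1)*(h + 1)*(h^2 - 2*h) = (h - 3)^2*(h - 2)*(h - 1)*(h + 1)*(h)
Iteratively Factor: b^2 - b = (b - 1)*(b)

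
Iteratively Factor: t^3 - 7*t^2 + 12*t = (t - 3)*(t^2 - 4*t) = (t - 4)*(t - 3)*(t)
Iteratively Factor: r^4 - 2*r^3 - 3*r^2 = (r)*(r^3 - 2*r^2 - 3*r) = r^2*(r^2 - 2*r - 3) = r^2*(r + 1)*(r - 3)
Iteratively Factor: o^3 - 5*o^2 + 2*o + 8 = (o - 4)*(o^2 - o - 2) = (o - 4)*(o - 2)*(o + 1)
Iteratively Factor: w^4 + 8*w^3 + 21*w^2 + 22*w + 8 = (w + 2)*(w^3 + 6*w^2 + 9*w + 4) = (w + 1)*(w + 2)*(w^2 + 5*w + 4) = (w + 1)*(w + 2)*(w + 4)*(w + 1)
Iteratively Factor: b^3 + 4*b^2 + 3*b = (b)*(b^2 + 4*b + 3) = b*(b + 3)*(b + 1)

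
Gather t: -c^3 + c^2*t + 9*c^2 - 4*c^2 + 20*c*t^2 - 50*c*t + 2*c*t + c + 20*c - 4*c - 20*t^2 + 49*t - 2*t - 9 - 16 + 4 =-c^3 + 5*c^2 + 17*c + t^2*(20*c - 20) + t*(c^2 - 48*c + 47) - 21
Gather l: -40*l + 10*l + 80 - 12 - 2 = 66 - 30*l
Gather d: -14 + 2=-12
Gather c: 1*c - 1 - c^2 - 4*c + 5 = -c^2 - 3*c + 4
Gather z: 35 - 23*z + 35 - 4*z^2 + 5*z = -4*z^2 - 18*z + 70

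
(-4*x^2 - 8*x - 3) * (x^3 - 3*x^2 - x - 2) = -4*x^5 + 4*x^4 + 25*x^3 + 25*x^2 + 19*x + 6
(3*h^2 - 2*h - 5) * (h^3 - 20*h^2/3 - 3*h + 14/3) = 3*h^5 - 22*h^4 - 2*h^3/3 + 160*h^2/3 + 17*h/3 - 70/3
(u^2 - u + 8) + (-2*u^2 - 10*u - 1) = -u^2 - 11*u + 7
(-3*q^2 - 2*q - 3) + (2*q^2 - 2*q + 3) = -q^2 - 4*q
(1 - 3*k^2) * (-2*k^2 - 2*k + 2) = 6*k^4 + 6*k^3 - 8*k^2 - 2*k + 2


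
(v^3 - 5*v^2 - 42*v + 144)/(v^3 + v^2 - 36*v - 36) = (v^2 - 11*v + 24)/(v^2 - 5*v - 6)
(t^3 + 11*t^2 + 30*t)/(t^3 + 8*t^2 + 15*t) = (t + 6)/(t + 3)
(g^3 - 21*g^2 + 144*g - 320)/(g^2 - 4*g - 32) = (g^2 - 13*g + 40)/(g + 4)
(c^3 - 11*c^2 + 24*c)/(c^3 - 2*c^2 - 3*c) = (c - 8)/(c + 1)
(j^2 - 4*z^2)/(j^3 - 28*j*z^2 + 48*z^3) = (-j - 2*z)/(-j^2 - 2*j*z + 24*z^2)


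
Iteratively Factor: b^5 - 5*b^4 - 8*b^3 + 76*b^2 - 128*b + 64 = (b + 4)*(b^4 - 9*b^3 + 28*b^2 - 36*b + 16) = (b - 1)*(b + 4)*(b^3 - 8*b^2 + 20*b - 16) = (b - 4)*(b - 1)*(b + 4)*(b^2 - 4*b + 4) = (b - 4)*(b - 2)*(b - 1)*(b + 4)*(b - 2)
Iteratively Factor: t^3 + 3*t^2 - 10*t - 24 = (t + 2)*(t^2 + t - 12) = (t - 3)*(t + 2)*(t + 4)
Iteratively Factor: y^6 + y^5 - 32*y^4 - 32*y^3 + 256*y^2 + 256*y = (y - 4)*(y^5 + 5*y^4 - 12*y^3 - 80*y^2 - 64*y) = (y - 4)^2*(y^4 + 9*y^3 + 24*y^2 + 16*y) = (y - 4)^2*(y + 4)*(y^3 + 5*y^2 + 4*y) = (y - 4)^2*(y + 4)^2*(y^2 + y) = (y - 4)^2*(y + 1)*(y + 4)^2*(y)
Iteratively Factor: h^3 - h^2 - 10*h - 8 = (h + 2)*(h^2 - 3*h - 4) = (h - 4)*(h + 2)*(h + 1)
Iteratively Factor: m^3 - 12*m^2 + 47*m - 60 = (m - 4)*(m^2 - 8*m + 15) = (m - 4)*(m - 3)*(m - 5)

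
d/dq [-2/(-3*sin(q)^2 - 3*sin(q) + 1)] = -6*(2*sin(q) + 1)*cos(q)/(3*sin(q)^2 + 3*sin(q) - 1)^2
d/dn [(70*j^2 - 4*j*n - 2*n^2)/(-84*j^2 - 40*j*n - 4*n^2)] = 4*j/(9*j^2 + 6*j*n + n^2)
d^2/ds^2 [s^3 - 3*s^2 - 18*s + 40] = 6*s - 6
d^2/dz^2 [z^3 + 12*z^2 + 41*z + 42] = 6*z + 24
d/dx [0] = 0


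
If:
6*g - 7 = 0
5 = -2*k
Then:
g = 7/6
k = -5/2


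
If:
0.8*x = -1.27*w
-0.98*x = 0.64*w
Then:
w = 0.00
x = 0.00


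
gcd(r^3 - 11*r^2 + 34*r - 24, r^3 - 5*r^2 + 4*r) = r^2 - 5*r + 4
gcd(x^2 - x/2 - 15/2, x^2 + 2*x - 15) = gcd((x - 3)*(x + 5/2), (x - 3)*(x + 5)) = x - 3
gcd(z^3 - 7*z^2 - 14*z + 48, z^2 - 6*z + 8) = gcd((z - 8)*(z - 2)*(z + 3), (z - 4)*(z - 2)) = z - 2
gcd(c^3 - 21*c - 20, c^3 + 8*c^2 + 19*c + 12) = c^2 + 5*c + 4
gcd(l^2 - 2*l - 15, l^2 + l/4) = 1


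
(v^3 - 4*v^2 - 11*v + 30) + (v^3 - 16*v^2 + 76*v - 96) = 2*v^3 - 20*v^2 + 65*v - 66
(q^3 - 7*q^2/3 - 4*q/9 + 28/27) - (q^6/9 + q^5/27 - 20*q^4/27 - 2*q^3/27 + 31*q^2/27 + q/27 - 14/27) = -q^6/9 - q^5/27 + 20*q^4/27 + 29*q^3/27 - 94*q^2/27 - 13*q/27 + 14/9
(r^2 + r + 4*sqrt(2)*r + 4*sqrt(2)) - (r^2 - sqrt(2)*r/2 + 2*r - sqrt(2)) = -r + 9*sqrt(2)*r/2 + 5*sqrt(2)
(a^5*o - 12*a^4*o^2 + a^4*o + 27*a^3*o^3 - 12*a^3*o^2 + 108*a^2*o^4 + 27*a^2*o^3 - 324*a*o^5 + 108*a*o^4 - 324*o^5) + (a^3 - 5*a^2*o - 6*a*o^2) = a^5*o - 12*a^4*o^2 + a^4*o + 27*a^3*o^3 - 12*a^3*o^2 + a^3 + 108*a^2*o^4 + 27*a^2*o^3 - 5*a^2*o - 324*a*o^5 + 108*a*o^4 - 6*a*o^2 - 324*o^5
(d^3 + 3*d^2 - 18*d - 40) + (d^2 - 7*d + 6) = d^3 + 4*d^2 - 25*d - 34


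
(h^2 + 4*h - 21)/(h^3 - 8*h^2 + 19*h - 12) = (h + 7)/(h^2 - 5*h + 4)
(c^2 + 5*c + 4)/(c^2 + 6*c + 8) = (c + 1)/(c + 2)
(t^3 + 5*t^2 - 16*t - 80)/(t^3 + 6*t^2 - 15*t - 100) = (t + 4)/(t + 5)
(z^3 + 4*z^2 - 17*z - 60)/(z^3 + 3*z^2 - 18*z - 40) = (z + 3)/(z + 2)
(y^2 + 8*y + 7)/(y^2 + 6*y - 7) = (y + 1)/(y - 1)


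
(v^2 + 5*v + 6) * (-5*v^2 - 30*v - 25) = -5*v^4 - 55*v^3 - 205*v^2 - 305*v - 150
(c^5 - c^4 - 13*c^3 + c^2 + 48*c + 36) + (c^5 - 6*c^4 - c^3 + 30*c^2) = 2*c^5 - 7*c^4 - 14*c^3 + 31*c^2 + 48*c + 36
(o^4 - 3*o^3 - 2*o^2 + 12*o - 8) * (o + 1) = o^5 - 2*o^4 - 5*o^3 + 10*o^2 + 4*o - 8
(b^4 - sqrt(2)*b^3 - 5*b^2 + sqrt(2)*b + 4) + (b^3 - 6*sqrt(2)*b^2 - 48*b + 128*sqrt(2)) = b^4 - sqrt(2)*b^3 + b^3 - 6*sqrt(2)*b^2 - 5*b^2 - 48*b + sqrt(2)*b + 4 + 128*sqrt(2)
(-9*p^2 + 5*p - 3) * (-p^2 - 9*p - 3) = 9*p^4 + 76*p^3 - 15*p^2 + 12*p + 9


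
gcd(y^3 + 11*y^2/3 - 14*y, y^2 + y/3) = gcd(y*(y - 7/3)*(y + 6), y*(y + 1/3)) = y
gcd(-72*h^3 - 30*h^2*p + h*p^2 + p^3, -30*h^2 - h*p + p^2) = -6*h + p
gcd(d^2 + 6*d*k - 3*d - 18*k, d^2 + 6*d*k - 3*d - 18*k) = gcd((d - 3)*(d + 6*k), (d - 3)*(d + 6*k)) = d^2 + 6*d*k - 3*d - 18*k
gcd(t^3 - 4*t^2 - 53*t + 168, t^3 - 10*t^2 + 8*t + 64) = t - 8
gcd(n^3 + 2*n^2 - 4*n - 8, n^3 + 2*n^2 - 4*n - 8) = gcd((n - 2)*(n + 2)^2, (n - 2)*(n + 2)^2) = n^3 + 2*n^2 - 4*n - 8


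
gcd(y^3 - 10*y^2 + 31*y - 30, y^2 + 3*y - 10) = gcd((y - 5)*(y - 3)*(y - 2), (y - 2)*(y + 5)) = y - 2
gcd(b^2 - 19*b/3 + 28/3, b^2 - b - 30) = 1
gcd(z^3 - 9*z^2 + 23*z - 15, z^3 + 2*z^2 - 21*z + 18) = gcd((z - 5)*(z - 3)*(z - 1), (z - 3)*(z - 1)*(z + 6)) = z^2 - 4*z + 3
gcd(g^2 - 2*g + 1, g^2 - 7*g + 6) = g - 1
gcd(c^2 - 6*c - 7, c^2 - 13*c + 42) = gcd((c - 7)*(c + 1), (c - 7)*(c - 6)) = c - 7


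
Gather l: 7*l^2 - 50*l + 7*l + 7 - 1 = 7*l^2 - 43*l + 6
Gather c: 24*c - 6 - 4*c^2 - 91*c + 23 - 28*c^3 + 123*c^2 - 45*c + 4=-28*c^3 + 119*c^2 - 112*c + 21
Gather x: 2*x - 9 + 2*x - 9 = 4*x - 18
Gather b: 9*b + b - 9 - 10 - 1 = 10*b - 20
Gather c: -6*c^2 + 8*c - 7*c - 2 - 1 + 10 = -6*c^2 + c + 7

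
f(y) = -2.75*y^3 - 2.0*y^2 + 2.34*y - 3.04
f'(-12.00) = -1137.66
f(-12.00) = 4432.88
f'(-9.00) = -629.91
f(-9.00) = 1818.65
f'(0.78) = -5.80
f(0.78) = -3.74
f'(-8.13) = -510.44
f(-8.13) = 1323.50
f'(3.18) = -93.81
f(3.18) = -104.26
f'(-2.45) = -37.38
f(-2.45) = 19.66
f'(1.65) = -26.72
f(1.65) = -16.98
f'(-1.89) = -19.57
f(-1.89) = 3.96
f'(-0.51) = 2.23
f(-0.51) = -4.39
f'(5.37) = -257.04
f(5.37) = -474.00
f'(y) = -8.25*y^2 - 4.0*y + 2.34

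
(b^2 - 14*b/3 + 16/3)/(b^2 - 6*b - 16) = (-3*b^2 + 14*b - 16)/(3*(-b^2 + 6*b + 16))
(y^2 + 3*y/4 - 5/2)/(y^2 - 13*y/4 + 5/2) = (y + 2)/(y - 2)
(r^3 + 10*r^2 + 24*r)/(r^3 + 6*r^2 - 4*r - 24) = r*(r + 4)/(r^2 - 4)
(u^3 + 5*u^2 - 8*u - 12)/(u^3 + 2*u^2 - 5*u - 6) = (u + 6)/(u + 3)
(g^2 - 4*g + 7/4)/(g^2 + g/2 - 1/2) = (g - 7/2)/(g + 1)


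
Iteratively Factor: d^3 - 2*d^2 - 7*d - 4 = (d + 1)*(d^2 - 3*d - 4) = (d + 1)^2*(d - 4)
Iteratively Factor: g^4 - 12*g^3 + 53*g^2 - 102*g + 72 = (g - 3)*(g^3 - 9*g^2 + 26*g - 24) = (g - 3)*(g - 2)*(g^2 - 7*g + 12) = (g - 3)^2*(g - 2)*(g - 4)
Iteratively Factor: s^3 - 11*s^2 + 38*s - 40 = (s - 4)*(s^2 - 7*s + 10) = (s - 4)*(s - 2)*(s - 5)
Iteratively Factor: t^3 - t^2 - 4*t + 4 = (t - 2)*(t^2 + t - 2) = (t - 2)*(t - 1)*(t + 2)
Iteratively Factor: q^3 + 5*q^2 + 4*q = (q + 4)*(q^2 + q) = (q + 1)*(q + 4)*(q)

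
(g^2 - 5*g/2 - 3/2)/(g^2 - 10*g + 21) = (g + 1/2)/(g - 7)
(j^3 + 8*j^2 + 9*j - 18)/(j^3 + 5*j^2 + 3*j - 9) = (j + 6)/(j + 3)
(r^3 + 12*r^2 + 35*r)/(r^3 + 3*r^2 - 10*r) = (r + 7)/(r - 2)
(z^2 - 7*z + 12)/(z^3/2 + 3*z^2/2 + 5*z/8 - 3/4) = 8*(z^2 - 7*z + 12)/(4*z^3 + 12*z^2 + 5*z - 6)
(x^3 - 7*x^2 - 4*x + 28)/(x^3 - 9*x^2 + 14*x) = (x + 2)/x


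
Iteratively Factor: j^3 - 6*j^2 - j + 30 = (j + 2)*(j^2 - 8*j + 15) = (j - 5)*(j + 2)*(j - 3)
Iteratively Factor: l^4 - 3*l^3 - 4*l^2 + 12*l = (l)*(l^3 - 3*l^2 - 4*l + 12) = l*(l + 2)*(l^2 - 5*l + 6) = l*(l - 3)*(l + 2)*(l - 2)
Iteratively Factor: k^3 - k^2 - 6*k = (k - 3)*(k^2 + 2*k) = (k - 3)*(k + 2)*(k)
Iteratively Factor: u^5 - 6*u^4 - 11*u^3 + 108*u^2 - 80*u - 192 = (u + 1)*(u^4 - 7*u^3 - 4*u^2 + 112*u - 192) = (u - 4)*(u + 1)*(u^3 - 3*u^2 - 16*u + 48) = (u - 4)*(u + 1)*(u + 4)*(u^2 - 7*u + 12) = (u - 4)^2*(u + 1)*(u + 4)*(u - 3)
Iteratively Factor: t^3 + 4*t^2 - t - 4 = (t + 4)*(t^2 - 1) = (t - 1)*(t + 4)*(t + 1)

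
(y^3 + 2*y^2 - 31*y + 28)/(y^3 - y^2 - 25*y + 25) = (y^2 + 3*y - 28)/(y^2 - 25)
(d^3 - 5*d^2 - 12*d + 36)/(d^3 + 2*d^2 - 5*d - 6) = (d - 6)/(d + 1)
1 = 1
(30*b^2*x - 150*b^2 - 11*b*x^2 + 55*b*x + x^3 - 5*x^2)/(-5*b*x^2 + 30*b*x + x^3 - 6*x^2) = (-6*b*x + 30*b + x^2 - 5*x)/(x*(x - 6))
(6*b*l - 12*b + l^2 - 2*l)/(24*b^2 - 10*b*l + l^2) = (6*b*l - 12*b + l^2 - 2*l)/(24*b^2 - 10*b*l + l^2)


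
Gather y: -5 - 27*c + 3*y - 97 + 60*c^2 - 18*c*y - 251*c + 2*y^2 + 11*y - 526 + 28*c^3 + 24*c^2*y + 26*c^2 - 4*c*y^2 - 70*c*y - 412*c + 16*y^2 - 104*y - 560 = 28*c^3 + 86*c^2 - 690*c + y^2*(18 - 4*c) + y*(24*c^2 - 88*c - 90) - 1188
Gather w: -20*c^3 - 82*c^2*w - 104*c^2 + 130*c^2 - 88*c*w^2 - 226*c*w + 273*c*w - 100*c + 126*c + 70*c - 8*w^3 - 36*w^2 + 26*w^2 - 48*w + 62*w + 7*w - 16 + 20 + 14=-20*c^3 + 26*c^2 + 96*c - 8*w^3 + w^2*(-88*c - 10) + w*(-82*c^2 + 47*c + 21) + 18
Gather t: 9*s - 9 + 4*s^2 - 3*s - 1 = 4*s^2 + 6*s - 10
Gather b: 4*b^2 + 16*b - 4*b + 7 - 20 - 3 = 4*b^2 + 12*b - 16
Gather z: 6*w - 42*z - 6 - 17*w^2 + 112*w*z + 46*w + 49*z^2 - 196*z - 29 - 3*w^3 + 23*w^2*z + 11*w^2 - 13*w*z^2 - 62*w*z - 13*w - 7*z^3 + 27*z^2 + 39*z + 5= -3*w^3 - 6*w^2 + 39*w - 7*z^3 + z^2*(76 - 13*w) + z*(23*w^2 + 50*w - 199) - 30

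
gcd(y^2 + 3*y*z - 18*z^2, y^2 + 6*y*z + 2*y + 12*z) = y + 6*z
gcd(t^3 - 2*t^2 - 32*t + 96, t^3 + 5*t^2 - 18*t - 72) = t^2 + 2*t - 24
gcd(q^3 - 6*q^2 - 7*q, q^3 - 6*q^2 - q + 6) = q + 1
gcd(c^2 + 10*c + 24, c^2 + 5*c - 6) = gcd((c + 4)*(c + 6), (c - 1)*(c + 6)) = c + 6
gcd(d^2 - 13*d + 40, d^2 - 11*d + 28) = 1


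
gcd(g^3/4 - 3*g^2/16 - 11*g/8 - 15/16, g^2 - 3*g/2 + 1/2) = 1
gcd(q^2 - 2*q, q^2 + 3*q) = q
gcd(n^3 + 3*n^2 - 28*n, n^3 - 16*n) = n^2 - 4*n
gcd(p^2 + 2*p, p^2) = p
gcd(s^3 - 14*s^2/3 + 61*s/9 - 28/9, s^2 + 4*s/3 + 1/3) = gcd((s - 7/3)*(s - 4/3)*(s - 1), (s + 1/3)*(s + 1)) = 1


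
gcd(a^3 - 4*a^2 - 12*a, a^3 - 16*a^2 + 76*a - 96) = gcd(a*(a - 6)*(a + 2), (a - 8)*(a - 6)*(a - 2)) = a - 6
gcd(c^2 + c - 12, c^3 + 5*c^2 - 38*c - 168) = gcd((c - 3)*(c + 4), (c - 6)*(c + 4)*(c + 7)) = c + 4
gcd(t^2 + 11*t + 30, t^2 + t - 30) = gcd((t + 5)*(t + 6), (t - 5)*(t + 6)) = t + 6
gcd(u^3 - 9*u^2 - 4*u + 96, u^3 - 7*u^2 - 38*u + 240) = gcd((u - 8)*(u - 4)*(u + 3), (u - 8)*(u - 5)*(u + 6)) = u - 8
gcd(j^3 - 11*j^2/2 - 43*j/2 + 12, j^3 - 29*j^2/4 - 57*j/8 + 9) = j - 8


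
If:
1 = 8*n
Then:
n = 1/8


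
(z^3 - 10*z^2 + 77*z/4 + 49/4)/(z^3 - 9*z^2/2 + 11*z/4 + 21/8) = 2*(z - 7)/(2*z - 3)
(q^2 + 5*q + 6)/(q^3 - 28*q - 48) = (q + 3)/(q^2 - 2*q - 24)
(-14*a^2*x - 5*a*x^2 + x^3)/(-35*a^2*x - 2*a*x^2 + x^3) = (2*a + x)/(5*a + x)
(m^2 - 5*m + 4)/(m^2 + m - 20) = (m - 1)/(m + 5)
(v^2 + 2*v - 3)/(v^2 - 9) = (v - 1)/(v - 3)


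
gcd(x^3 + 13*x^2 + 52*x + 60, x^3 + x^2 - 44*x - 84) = x^2 + 8*x + 12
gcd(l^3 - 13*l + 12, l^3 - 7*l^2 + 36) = l - 3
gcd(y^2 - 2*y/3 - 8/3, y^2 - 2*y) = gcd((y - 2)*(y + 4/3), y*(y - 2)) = y - 2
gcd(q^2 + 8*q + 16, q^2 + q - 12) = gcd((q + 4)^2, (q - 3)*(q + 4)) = q + 4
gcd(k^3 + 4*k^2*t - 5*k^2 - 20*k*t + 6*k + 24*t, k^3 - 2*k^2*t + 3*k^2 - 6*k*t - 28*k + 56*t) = 1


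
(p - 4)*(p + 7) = p^2 + 3*p - 28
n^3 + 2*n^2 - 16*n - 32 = (n - 4)*(n + 2)*(n + 4)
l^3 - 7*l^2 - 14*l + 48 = (l - 8)*(l - 2)*(l + 3)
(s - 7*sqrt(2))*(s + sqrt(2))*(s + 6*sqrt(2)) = s^3 - 86*s - 84*sqrt(2)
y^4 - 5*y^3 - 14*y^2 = y^2*(y - 7)*(y + 2)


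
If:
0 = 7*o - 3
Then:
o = 3/7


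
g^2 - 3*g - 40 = (g - 8)*(g + 5)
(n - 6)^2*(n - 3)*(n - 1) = n^4 - 16*n^3 + 87*n^2 - 180*n + 108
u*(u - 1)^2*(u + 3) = u^4 + u^3 - 5*u^2 + 3*u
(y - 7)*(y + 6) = y^2 - y - 42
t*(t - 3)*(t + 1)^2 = t^4 - t^3 - 5*t^2 - 3*t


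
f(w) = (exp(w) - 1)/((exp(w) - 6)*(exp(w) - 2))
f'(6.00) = 0.00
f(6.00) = 0.00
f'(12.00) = 0.00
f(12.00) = 0.00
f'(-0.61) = 0.04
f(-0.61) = -0.06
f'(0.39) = 1.26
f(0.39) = 0.20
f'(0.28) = 0.65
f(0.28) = 0.10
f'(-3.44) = 0.00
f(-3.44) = -0.08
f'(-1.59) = 0.01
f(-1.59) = -0.08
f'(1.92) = -12.58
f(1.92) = 1.47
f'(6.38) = -0.00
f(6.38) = 0.00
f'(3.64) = -0.04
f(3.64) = 0.03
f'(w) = exp(w)/((exp(w) - 6)*(exp(w) - 2)) - (exp(w) - 1)*exp(w)/((exp(w) - 6)*(exp(w) - 2)^2) - (exp(w) - 1)*exp(w)/((exp(w) - 6)^2*(exp(w) - 2))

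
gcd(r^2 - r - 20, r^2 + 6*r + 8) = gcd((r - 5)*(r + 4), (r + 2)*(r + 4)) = r + 4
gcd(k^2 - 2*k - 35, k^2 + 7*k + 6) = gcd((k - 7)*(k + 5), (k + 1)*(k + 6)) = 1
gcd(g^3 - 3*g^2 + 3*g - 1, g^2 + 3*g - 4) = g - 1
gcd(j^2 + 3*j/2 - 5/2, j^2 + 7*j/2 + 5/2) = j + 5/2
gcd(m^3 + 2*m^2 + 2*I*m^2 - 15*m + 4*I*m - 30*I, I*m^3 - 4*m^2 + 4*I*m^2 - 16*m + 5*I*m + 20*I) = 1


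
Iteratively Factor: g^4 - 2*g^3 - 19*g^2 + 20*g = (g - 5)*(g^3 + 3*g^2 - 4*g) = (g - 5)*(g - 1)*(g^2 + 4*g) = g*(g - 5)*(g - 1)*(g + 4)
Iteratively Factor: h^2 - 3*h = (h)*(h - 3)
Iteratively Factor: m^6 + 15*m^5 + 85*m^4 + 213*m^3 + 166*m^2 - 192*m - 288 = (m + 3)*(m^5 + 12*m^4 + 49*m^3 + 66*m^2 - 32*m - 96) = (m + 3)*(m + 4)*(m^4 + 8*m^3 + 17*m^2 - 2*m - 24) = (m + 2)*(m + 3)*(m + 4)*(m^3 + 6*m^2 + 5*m - 12) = (m + 2)*(m + 3)^2*(m + 4)*(m^2 + 3*m - 4) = (m + 2)*(m + 3)^2*(m + 4)^2*(m - 1)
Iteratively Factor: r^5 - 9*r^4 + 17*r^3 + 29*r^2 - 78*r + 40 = (r - 1)*(r^4 - 8*r^3 + 9*r^2 + 38*r - 40) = (r - 5)*(r - 1)*(r^3 - 3*r^2 - 6*r + 8) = (r - 5)*(r - 4)*(r - 1)*(r^2 + r - 2) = (r - 5)*(r - 4)*(r - 1)*(r + 2)*(r - 1)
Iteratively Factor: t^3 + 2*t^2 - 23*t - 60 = (t - 5)*(t^2 + 7*t + 12) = (t - 5)*(t + 3)*(t + 4)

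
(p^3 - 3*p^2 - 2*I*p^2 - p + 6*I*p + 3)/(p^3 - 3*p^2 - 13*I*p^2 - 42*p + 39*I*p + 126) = (p^2 - 2*I*p - 1)/(p^2 - 13*I*p - 42)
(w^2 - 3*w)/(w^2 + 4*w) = (w - 3)/(w + 4)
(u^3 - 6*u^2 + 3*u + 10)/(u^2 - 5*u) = u - 1 - 2/u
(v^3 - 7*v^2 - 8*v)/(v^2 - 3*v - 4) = v*(v - 8)/(v - 4)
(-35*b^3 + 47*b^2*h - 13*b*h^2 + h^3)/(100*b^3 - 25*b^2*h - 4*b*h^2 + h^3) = (-7*b^2 + 8*b*h - h^2)/(20*b^2 - b*h - h^2)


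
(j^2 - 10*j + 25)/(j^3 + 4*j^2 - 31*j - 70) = (j - 5)/(j^2 + 9*j + 14)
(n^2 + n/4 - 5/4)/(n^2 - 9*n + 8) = (n + 5/4)/(n - 8)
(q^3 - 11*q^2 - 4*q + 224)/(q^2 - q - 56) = (q^2 - 3*q - 28)/(q + 7)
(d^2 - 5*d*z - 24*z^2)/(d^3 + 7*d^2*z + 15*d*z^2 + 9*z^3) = (d - 8*z)/(d^2 + 4*d*z + 3*z^2)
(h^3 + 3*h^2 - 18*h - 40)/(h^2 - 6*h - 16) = (h^2 + h - 20)/(h - 8)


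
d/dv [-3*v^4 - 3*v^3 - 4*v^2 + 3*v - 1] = -12*v^3 - 9*v^2 - 8*v + 3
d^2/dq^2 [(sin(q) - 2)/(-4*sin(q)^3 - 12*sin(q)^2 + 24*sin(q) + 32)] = (4*sin(q)^3 + 11*sin(q)^2 - 8*sin(q) - 42)/(4*(sin(q) + 1)^2*(sin(q) + 4)^3)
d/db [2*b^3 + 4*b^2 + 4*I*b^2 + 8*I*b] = 6*b^2 + 8*b*(1 + I) + 8*I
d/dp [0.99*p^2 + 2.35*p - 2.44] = 1.98*p + 2.35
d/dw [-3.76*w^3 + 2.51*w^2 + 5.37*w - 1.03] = -11.28*w^2 + 5.02*w + 5.37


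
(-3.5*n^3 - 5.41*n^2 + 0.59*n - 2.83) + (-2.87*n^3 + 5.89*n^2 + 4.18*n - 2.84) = -6.37*n^3 + 0.48*n^2 + 4.77*n - 5.67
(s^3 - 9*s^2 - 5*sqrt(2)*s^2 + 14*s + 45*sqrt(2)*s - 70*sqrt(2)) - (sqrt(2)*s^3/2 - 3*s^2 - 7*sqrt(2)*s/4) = -sqrt(2)*s^3/2 + s^3 - 5*sqrt(2)*s^2 - 6*s^2 + 14*s + 187*sqrt(2)*s/4 - 70*sqrt(2)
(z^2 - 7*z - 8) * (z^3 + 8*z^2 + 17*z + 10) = z^5 + z^4 - 47*z^3 - 173*z^2 - 206*z - 80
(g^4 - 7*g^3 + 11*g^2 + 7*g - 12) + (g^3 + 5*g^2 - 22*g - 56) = g^4 - 6*g^3 + 16*g^2 - 15*g - 68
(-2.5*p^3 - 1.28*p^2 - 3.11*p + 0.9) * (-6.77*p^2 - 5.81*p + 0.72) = 16.925*p^5 + 23.1906*p^4 + 26.6915*p^3 + 11.0545*p^2 - 7.4682*p + 0.648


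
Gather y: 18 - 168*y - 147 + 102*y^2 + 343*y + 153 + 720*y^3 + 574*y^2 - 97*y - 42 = 720*y^3 + 676*y^2 + 78*y - 18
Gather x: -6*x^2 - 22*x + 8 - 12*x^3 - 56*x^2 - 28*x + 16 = -12*x^3 - 62*x^2 - 50*x + 24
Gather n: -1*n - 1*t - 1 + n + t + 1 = 0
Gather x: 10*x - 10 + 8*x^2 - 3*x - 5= 8*x^2 + 7*x - 15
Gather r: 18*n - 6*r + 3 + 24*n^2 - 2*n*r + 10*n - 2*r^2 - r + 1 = 24*n^2 + 28*n - 2*r^2 + r*(-2*n - 7) + 4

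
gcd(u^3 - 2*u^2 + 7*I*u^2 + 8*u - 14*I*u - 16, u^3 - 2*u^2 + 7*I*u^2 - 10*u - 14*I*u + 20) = u - 2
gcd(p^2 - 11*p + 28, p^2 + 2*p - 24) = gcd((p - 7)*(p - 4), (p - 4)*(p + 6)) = p - 4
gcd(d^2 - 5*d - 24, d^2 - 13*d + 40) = d - 8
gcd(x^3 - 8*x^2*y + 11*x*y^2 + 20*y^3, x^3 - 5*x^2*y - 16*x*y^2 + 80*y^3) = x^2 - 9*x*y + 20*y^2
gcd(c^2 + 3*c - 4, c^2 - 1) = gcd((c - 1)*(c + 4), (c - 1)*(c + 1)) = c - 1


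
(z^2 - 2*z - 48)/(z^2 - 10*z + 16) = (z + 6)/(z - 2)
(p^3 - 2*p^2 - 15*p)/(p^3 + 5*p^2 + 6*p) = (p - 5)/(p + 2)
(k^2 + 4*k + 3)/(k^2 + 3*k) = (k + 1)/k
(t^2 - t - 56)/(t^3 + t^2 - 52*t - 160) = (t + 7)/(t^2 + 9*t + 20)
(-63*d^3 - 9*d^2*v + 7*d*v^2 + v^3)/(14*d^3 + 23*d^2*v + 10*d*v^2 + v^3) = (-9*d^2 + v^2)/(2*d^2 + 3*d*v + v^2)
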